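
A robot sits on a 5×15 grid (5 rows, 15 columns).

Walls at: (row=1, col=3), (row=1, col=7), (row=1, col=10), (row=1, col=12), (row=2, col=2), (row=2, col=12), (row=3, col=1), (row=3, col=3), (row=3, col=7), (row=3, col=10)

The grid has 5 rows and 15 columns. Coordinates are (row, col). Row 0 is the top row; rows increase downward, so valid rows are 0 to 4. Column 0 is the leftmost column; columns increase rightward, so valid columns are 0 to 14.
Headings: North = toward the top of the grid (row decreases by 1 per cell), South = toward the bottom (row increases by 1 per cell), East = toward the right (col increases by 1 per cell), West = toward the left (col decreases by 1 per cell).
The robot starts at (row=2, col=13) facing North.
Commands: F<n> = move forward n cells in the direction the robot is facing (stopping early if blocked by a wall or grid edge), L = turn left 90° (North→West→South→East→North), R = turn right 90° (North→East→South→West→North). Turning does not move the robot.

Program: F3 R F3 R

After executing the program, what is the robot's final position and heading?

Answer: Final position: (row=0, col=14), facing South

Derivation:
Start: (row=2, col=13), facing North
  F3: move forward 2/3 (blocked), now at (row=0, col=13)
  R: turn right, now facing East
  F3: move forward 1/3 (blocked), now at (row=0, col=14)
  R: turn right, now facing South
Final: (row=0, col=14), facing South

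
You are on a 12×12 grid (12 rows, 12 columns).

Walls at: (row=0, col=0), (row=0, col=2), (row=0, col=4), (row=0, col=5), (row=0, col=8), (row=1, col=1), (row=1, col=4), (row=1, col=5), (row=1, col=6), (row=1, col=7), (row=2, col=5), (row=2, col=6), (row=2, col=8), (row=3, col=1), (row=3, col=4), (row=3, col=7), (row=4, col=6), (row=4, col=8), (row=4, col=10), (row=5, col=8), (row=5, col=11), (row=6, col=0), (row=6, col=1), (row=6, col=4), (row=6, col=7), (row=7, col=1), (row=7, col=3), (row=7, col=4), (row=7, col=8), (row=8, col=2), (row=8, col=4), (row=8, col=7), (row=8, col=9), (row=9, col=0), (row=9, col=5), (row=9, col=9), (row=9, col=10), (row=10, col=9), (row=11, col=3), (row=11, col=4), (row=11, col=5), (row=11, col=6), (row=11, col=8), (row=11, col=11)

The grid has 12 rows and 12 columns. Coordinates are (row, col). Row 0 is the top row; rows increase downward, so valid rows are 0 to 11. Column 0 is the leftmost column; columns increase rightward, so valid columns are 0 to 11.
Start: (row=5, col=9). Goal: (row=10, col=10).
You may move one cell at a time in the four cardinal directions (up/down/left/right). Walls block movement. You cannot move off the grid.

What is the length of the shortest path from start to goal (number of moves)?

BFS from (row=5, col=9) until reaching (row=10, col=10):
  Distance 0: (row=5, col=9)
  Distance 1: (row=4, col=9), (row=5, col=10), (row=6, col=9)
  Distance 2: (row=3, col=9), (row=6, col=8), (row=6, col=10), (row=7, col=9)
  Distance 3: (row=2, col=9), (row=3, col=8), (row=3, col=10), (row=6, col=11), (row=7, col=10)
  Distance 4: (row=1, col=9), (row=2, col=10), (row=3, col=11), (row=7, col=11), (row=8, col=10)
  Distance 5: (row=0, col=9), (row=1, col=8), (row=1, col=10), (row=2, col=11), (row=4, col=11), (row=8, col=11)
  Distance 6: (row=0, col=10), (row=1, col=11), (row=9, col=11)
  Distance 7: (row=0, col=11), (row=10, col=11)
  Distance 8: (row=10, col=10)  <- goal reached here
One shortest path (8 moves): (row=5, col=9) -> (row=5, col=10) -> (row=6, col=10) -> (row=6, col=11) -> (row=7, col=11) -> (row=8, col=11) -> (row=9, col=11) -> (row=10, col=11) -> (row=10, col=10)

Answer: Shortest path length: 8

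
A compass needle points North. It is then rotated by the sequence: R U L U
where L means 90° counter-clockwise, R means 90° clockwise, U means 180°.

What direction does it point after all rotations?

Answer: Final heading: North

Derivation:
Start: North
  R (right (90° clockwise)) -> East
  U (U-turn (180°)) -> West
  L (left (90° counter-clockwise)) -> South
  U (U-turn (180°)) -> North
Final: North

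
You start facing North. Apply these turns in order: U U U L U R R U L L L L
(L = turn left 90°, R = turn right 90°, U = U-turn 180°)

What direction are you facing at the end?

Start: North
  U (U-turn (180°)) -> South
  U (U-turn (180°)) -> North
  U (U-turn (180°)) -> South
  L (left (90° counter-clockwise)) -> East
  U (U-turn (180°)) -> West
  R (right (90° clockwise)) -> North
  R (right (90° clockwise)) -> East
  U (U-turn (180°)) -> West
  L (left (90° counter-clockwise)) -> South
  L (left (90° counter-clockwise)) -> East
  L (left (90° counter-clockwise)) -> North
  L (left (90° counter-clockwise)) -> West
Final: West

Answer: Final heading: West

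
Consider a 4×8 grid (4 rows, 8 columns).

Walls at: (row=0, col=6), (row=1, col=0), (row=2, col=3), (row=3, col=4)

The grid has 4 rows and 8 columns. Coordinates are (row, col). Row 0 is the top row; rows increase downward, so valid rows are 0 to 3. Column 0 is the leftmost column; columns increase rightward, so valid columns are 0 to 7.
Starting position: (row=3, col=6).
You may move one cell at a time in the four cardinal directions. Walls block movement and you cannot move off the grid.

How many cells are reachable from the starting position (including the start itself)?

BFS flood-fill from (row=3, col=6):
  Distance 0: (row=3, col=6)
  Distance 1: (row=2, col=6), (row=3, col=5), (row=3, col=7)
  Distance 2: (row=1, col=6), (row=2, col=5), (row=2, col=7)
  Distance 3: (row=1, col=5), (row=1, col=7), (row=2, col=4)
  Distance 4: (row=0, col=5), (row=0, col=7), (row=1, col=4)
  Distance 5: (row=0, col=4), (row=1, col=3)
  Distance 6: (row=0, col=3), (row=1, col=2)
  Distance 7: (row=0, col=2), (row=1, col=1), (row=2, col=2)
  Distance 8: (row=0, col=1), (row=2, col=1), (row=3, col=2)
  Distance 9: (row=0, col=0), (row=2, col=0), (row=3, col=1), (row=3, col=3)
  Distance 10: (row=3, col=0)
Total reachable: 28 (grid has 28 open cells total)

Answer: Reachable cells: 28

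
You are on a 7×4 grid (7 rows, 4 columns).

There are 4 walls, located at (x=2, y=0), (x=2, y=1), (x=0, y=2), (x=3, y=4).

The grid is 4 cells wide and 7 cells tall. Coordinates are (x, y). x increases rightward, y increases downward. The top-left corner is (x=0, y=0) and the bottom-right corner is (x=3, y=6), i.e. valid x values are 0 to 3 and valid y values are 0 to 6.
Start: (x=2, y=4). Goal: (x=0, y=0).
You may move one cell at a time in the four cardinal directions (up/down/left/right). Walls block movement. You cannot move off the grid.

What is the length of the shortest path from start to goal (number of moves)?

BFS from (x=2, y=4) until reaching (x=0, y=0):
  Distance 0: (x=2, y=4)
  Distance 1: (x=2, y=3), (x=1, y=4), (x=2, y=5)
  Distance 2: (x=2, y=2), (x=1, y=3), (x=3, y=3), (x=0, y=4), (x=1, y=5), (x=3, y=5), (x=2, y=6)
  Distance 3: (x=1, y=2), (x=3, y=2), (x=0, y=3), (x=0, y=5), (x=1, y=6), (x=3, y=6)
  Distance 4: (x=1, y=1), (x=3, y=1), (x=0, y=6)
  Distance 5: (x=1, y=0), (x=3, y=0), (x=0, y=1)
  Distance 6: (x=0, y=0)  <- goal reached here
One shortest path (6 moves): (x=2, y=4) -> (x=1, y=4) -> (x=1, y=3) -> (x=1, y=2) -> (x=1, y=1) -> (x=0, y=1) -> (x=0, y=0)

Answer: Shortest path length: 6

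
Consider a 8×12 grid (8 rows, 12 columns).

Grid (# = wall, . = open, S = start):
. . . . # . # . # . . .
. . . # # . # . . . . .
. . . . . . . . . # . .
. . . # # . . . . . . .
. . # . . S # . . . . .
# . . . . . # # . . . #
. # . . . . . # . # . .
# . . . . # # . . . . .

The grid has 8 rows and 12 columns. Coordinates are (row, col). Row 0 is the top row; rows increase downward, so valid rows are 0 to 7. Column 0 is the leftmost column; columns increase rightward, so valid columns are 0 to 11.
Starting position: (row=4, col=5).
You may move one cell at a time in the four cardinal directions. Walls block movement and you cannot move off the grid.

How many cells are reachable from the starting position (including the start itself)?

BFS flood-fill from (row=4, col=5):
  Distance 0: (row=4, col=5)
  Distance 1: (row=3, col=5), (row=4, col=4), (row=5, col=5)
  Distance 2: (row=2, col=5), (row=3, col=6), (row=4, col=3), (row=5, col=4), (row=6, col=5)
  Distance 3: (row=1, col=5), (row=2, col=4), (row=2, col=6), (row=3, col=7), (row=5, col=3), (row=6, col=4), (row=6, col=6)
  Distance 4: (row=0, col=5), (row=2, col=3), (row=2, col=7), (row=3, col=8), (row=4, col=7), (row=5, col=2), (row=6, col=3), (row=7, col=4)
  Distance 5: (row=1, col=7), (row=2, col=2), (row=2, col=8), (row=3, col=9), (row=4, col=8), (row=5, col=1), (row=6, col=2), (row=7, col=3)
  Distance 6: (row=0, col=7), (row=1, col=2), (row=1, col=8), (row=2, col=1), (row=3, col=2), (row=3, col=10), (row=4, col=1), (row=4, col=9), (row=5, col=8), (row=7, col=2)
  Distance 7: (row=0, col=2), (row=1, col=1), (row=1, col=9), (row=2, col=0), (row=2, col=10), (row=3, col=1), (row=3, col=11), (row=4, col=0), (row=4, col=10), (row=5, col=9), (row=6, col=8), (row=7, col=1)
  Distance 8: (row=0, col=1), (row=0, col=3), (row=0, col=9), (row=1, col=0), (row=1, col=10), (row=2, col=11), (row=3, col=0), (row=4, col=11), (row=5, col=10), (row=7, col=8)
  Distance 9: (row=0, col=0), (row=0, col=10), (row=1, col=11), (row=6, col=10), (row=7, col=7), (row=7, col=9)
  Distance 10: (row=0, col=11), (row=6, col=11), (row=7, col=10)
  Distance 11: (row=7, col=11)
Total reachable: 74 (grid has 75 open cells total)

Answer: Reachable cells: 74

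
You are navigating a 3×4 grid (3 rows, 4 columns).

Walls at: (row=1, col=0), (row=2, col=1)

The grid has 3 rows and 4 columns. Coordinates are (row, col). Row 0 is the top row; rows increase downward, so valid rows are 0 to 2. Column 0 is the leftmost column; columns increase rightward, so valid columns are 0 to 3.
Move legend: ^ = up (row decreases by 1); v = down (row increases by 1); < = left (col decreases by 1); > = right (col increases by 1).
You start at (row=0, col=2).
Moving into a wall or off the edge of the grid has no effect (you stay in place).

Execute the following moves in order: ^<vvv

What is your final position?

Start: (row=0, col=2)
  ^ (up): blocked, stay at (row=0, col=2)
  < (left): (row=0, col=2) -> (row=0, col=1)
  v (down): (row=0, col=1) -> (row=1, col=1)
  v (down): blocked, stay at (row=1, col=1)
  v (down): blocked, stay at (row=1, col=1)
Final: (row=1, col=1)

Answer: Final position: (row=1, col=1)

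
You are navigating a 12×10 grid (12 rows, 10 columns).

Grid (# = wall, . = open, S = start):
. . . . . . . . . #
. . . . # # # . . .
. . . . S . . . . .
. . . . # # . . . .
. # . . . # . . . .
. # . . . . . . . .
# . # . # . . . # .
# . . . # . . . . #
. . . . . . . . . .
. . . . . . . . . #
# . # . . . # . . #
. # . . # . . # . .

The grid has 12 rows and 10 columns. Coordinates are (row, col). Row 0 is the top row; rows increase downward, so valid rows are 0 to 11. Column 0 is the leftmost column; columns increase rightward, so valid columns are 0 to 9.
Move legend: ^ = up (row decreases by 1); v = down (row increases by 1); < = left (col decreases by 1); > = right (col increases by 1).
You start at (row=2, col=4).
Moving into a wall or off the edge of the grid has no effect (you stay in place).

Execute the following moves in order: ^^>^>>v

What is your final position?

Start: (row=2, col=4)
  ^ (up): blocked, stay at (row=2, col=4)
  ^ (up): blocked, stay at (row=2, col=4)
  > (right): (row=2, col=4) -> (row=2, col=5)
  ^ (up): blocked, stay at (row=2, col=5)
  > (right): (row=2, col=5) -> (row=2, col=6)
  > (right): (row=2, col=6) -> (row=2, col=7)
  v (down): (row=2, col=7) -> (row=3, col=7)
Final: (row=3, col=7)

Answer: Final position: (row=3, col=7)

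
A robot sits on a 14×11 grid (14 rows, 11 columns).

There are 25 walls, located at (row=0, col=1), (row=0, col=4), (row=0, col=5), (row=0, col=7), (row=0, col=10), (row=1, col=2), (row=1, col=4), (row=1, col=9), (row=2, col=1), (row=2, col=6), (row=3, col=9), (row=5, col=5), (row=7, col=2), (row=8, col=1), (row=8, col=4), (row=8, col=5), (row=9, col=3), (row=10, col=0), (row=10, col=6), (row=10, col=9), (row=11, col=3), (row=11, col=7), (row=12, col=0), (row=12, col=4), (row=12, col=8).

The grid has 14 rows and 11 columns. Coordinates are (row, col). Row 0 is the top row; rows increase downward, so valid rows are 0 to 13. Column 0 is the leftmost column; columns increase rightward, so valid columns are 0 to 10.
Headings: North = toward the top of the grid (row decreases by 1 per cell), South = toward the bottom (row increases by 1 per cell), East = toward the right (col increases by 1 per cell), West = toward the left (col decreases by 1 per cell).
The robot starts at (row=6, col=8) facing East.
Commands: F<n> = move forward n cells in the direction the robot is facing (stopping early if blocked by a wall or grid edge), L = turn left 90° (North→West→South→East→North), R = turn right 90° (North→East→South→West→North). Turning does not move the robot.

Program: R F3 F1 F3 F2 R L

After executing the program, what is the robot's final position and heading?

Start: (row=6, col=8), facing East
  R: turn right, now facing South
  F3: move forward 3, now at (row=9, col=8)
  F1: move forward 1, now at (row=10, col=8)
  F3: move forward 1/3 (blocked), now at (row=11, col=8)
  F2: move forward 0/2 (blocked), now at (row=11, col=8)
  R: turn right, now facing West
  L: turn left, now facing South
Final: (row=11, col=8), facing South

Answer: Final position: (row=11, col=8), facing South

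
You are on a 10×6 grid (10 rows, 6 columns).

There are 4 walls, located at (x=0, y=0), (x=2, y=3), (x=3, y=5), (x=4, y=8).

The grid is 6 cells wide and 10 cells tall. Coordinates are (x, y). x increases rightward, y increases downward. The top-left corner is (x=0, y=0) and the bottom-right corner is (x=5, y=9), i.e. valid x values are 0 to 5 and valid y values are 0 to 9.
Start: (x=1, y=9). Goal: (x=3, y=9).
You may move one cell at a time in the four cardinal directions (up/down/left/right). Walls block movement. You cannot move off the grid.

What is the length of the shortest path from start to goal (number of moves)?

Answer: Shortest path length: 2

Derivation:
BFS from (x=1, y=9) until reaching (x=3, y=9):
  Distance 0: (x=1, y=9)
  Distance 1: (x=1, y=8), (x=0, y=9), (x=2, y=9)
  Distance 2: (x=1, y=7), (x=0, y=8), (x=2, y=8), (x=3, y=9)  <- goal reached here
One shortest path (2 moves): (x=1, y=9) -> (x=2, y=9) -> (x=3, y=9)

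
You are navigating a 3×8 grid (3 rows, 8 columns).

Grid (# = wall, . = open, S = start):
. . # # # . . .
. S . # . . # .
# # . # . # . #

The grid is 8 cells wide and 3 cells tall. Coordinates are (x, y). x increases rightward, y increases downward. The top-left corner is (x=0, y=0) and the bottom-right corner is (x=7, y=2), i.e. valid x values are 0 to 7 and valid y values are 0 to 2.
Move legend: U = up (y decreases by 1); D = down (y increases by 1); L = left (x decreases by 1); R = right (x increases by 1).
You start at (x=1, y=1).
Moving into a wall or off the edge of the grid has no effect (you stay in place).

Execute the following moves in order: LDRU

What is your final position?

Answer: Final position: (x=1, y=0)

Derivation:
Start: (x=1, y=1)
  L (left): (x=1, y=1) -> (x=0, y=1)
  D (down): blocked, stay at (x=0, y=1)
  R (right): (x=0, y=1) -> (x=1, y=1)
  U (up): (x=1, y=1) -> (x=1, y=0)
Final: (x=1, y=0)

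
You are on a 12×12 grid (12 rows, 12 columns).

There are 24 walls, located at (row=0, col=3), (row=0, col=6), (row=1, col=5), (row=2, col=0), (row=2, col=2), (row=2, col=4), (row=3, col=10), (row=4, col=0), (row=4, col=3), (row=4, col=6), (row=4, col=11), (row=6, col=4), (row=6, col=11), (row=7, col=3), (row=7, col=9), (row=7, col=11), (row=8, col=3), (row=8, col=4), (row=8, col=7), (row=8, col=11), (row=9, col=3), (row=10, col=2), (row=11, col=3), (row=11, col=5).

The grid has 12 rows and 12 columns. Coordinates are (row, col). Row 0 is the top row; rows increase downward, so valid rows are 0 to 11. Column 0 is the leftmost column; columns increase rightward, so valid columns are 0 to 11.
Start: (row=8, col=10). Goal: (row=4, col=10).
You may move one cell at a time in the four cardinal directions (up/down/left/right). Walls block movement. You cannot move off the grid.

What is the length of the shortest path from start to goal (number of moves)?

Answer: Shortest path length: 4

Derivation:
BFS from (row=8, col=10) until reaching (row=4, col=10):
  Distance 0: (row=8, col=10)
  Distance 1: (row=7, col=10), (row=8, col=9), (row=9, col=10)
  Distance 2: (row=6, col=10), (row=8, col=8), (row=9, col=9), (row=9, col=11), (row=10, col=10)
  Distance 3: (row=5, col=10), (row=6, col=9), (row=7, col=8), (row=9, col=8), (row=10, col=9), (row=10, col=11), (row=11, col=10)
  Distance 4: (row=4, col=10), (row=5, col=9), (row=5, col=11), (row=6, col=8), (row=7, col=7), (row=9, col=7), (row=10, col=8), (row=11, col=9), (row=11, col=11)  <- goal reached here
One shortest path (4 moves): (row=8, col=10) -> (row=7, col=10) -> (row=6, col=10) -> (row=5, col=10) -> (row=4, col=10)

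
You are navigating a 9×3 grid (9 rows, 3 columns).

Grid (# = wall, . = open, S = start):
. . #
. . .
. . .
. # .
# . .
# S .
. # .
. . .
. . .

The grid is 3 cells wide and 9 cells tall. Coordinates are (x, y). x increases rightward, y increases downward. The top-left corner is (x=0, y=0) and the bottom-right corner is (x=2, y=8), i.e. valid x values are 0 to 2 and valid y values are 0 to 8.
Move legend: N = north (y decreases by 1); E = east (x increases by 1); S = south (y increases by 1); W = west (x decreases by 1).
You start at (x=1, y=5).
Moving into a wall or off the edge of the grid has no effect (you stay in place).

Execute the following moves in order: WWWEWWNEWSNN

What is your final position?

Answer: Final position: (x=1, y=4)

Derivation:
Start: (x=1, y=5)
  [×3]W (west): blocked, stay at (x=1, y=5)
  E (east): (x=1, y=5) -> (x=2, y=5)
  W (west): (x=2, y=5) -> (x=1, y=5)
  W (west): blocked, stay at (x=1, y=5)
  N (north): (x=1, y=5) -> (x=1, y=4)
  E (east): (x=1, y=4) -> (x=2, y=4)
  W (west): (x=2, y=4) -> (x=1, y=4)
  S (south): (x=1, y=4) -> (x=1, y=5)
  N (north): (x=1, y=5) -> (x=1, y=4)
  N (north): blocked, stay at (x=1, y=4)
Final: (x=1, y=4)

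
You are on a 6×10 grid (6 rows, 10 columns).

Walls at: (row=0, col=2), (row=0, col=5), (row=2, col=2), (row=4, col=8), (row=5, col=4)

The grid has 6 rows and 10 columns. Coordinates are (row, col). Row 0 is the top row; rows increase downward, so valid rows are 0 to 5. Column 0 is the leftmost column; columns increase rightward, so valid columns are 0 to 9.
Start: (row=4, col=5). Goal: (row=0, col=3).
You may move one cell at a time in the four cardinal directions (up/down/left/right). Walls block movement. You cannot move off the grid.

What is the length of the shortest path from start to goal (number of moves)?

Answer: Shortest path length: 6

Derivation:
BFS from (row=4, col=5) until reaching (row=0, col=3):
  Distance 0: (row=4, col=5)
  Distance 1: (row=3, col=5), (row=4, col=4), (row=4, col=6), (row=5, col=5)
  Distance 2: (row=2, col=5), (row=3, col=4), (row=3, col=6), (row=4, col=3), (row=4, col=7), (row=5, col=6)
  Distance 3: (row=1, col=5), (row=2, col=4), (row=2, col=6), (row=3, col=3), (row=3, col=7), (row=4, col=2), (row=5, col=3), (row=5, col=7)
  Distance 4: (row=1, col=4), (row=1, col=6), (row=2, col=3), (row=2, col=7), (row=3, col=2), (row=3, col=8), (row=4, col=1), (row=5, col=2), (row=5, col=8)
  Distance 5: (row=0, col=4), (row=0, col=6), (row=1, col=3), (row=1, col=7), (row=2, col=8), (row=3, col=1), (row=3, col=9), (row=4, col=0), (row=5, col=1), (row=5, col=9)
  Distance 6: (row=0, col=3), (row=0, col=7), (row=1, col=2), (row=1, col=8), (row=2, col=1), (row=2, col=9), (row=3, col=0), (row=4, col=9), (row=5, col=0)  <- goal reached here
One shortest path (6 moves): (row=4, col=5) -> (row=4, col=4) -> (row=4, col=3) -> (row=3, col=3) -> (row=2, col=3) -> (row=1, col=3) -> (row=0, col=3)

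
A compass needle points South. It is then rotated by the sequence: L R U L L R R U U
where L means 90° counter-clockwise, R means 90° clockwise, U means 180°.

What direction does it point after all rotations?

Start: South
  L (left (90° counter-clockwise)) -> East
  R (right (90° clockwise)) -> South
  U (U-turn (180°)) -> North
  L (left (90° counter-clockwise)) -> West
  L (left (90° counter-clockwise)) -> South
  R (right (90° clockwise)) -> West
  R (right (90° clockwise)) -> North
  U (U-turn (180°)) -> South
  U (U-turn (180°)) -> North
Final: North

Answer: Final heading: North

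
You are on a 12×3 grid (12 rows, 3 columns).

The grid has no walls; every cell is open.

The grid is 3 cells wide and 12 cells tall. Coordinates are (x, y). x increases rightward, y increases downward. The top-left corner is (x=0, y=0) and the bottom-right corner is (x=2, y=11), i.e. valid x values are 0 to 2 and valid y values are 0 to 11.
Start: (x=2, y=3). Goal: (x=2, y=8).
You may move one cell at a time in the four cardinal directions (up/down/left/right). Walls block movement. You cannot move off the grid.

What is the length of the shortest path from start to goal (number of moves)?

Answer: Shortest path length: 5

Derivation:
BFS from (x=2, y=3) until reaching (x=2, y=8):
  Distance 0: (x=2, y=3)
  Distance 1: (x=2, y=2), (x=1, y=3), (x=2, y=4)
  Distance 2: (x=2, y=1), (x=1, y=2), (x=0, y=3), (x=1, y=4), (x=2, y=5)
  Distance 3: (x=2, y=0), (x=1, y=1), (x=0, y=2), (x=0, y=4), (x=1, y=5), (x=2, y=6)
  Distance 4: (x=1, y=0), (x=0, y=1), (x=0, y=5), (x=1, y=6), (x=2, y=7)
  Distance 5: (x=0, y=0), (x=0, y=6), (x=1, y=7), (x=2, y=8)  <- goal reached here
One shortest path (5 moves): (x=2, y=3) -> (x=2, y=4) -> (x=2, y=5) -> (x=2, y=6) -> (x=2, y=7) -> (x=2, y=8)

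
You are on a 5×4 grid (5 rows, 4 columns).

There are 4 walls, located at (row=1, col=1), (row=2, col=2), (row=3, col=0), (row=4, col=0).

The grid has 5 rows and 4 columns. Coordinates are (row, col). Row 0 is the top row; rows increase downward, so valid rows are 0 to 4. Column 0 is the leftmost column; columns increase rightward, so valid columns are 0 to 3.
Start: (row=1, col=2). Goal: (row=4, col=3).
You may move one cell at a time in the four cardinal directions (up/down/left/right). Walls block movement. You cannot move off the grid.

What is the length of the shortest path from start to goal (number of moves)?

BFS from (row=1, col=2) until reaching (row=4, col=3):
  Distance 0: (row=1, col=2)
  Distance 1: (row=0, col=2), (row=1, col=3)
  Distance 2: (row=0, col=1), (row=0, col=3), (row=2, col=3)
  Distance 3: (row=0, col=0), (row=3, col=3)
  Distance 4: (row=1, col=0), (row=3, col=2), (row=4, col=3)  <- goal reached here
One shortest path (4 moves): (row=1, col=2) -> (row=1, col=3) -> (row=2, col=3) -> (row=3, col=3) -> (row=4, col=3)

Answer: Shortest path length: 4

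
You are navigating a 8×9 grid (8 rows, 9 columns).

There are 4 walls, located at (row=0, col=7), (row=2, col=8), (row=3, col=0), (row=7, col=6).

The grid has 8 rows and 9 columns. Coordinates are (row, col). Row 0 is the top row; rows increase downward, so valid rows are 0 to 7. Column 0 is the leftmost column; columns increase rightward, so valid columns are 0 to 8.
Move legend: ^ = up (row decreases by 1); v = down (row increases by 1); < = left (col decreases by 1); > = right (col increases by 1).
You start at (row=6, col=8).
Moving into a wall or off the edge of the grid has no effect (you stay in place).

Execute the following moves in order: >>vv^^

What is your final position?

Answer: Final position: (row=5, col=8)

Derivation:
Start: (row=6, col=8)
  > (right): blocked, stay at (row=6, col=8)
  > (right): blocked, stay at (row=6, col=8)
  v (down): (row=6, col=8) -> (row=7, col=8)
  v (down): blocked, stay at (row=7, col=8)
  ^ (up): (row=7, col=8) -> (row=6, col=8)
  ^ (up): (row=6, col=8) -> (row=5, col=8)
Final: (row=5, col=8)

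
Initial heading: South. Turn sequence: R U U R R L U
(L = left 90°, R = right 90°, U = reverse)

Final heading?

Start: South
  R (right (90° clockwise)) -> West
  U (U-turn (180°)) -> East
  U (U-turn (180°)) -> West
  R (right (90° clockwise)) -> North
  R (right (90° clockwise)) -> East
  L (left (90° counter-clockwise)) -> North
  U (U-turn (180°)) -> South
Final: South

Answer: Final heading: South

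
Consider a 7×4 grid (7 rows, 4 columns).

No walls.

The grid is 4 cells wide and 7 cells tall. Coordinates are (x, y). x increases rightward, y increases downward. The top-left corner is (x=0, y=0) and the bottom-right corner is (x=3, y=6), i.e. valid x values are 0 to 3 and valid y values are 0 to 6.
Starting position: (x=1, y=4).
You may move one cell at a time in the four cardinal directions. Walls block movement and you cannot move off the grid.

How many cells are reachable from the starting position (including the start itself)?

Answer: Reachable cells: 28

Derivation:
BFS flood-fill from (x=1, y=4):
  Distance 0: (x=1, y=4)
  Distance 1: (x=1, y=3), (x=0, y=4), (x=2, y=4), (x=1, y=5)
  Distance 2: (x=1, y=2), (x=0, y=3), (x=2, y=3), (x=3, y=4), (x=0, y=5), (x=2, y=5), (x=1, y=6)
  Distance 3: (x=1, y=1), (x=0, y=2), (x=2, y=2), (x=3, y=3), (x=3, y=5), (x=0, y=6), (x=2, y=6)
  Distance 4: (x=1, y=0), (x=0, y=1), (x=2, y=1), (x=3, y=2), (x=3, y=6)
  Distance 5: (x=0, y=0), (x=2, y=0), (x=3, y=1)
  Distance 6: (x=3, y=0)
Total reachable: 28 (grid has 28 open cells total)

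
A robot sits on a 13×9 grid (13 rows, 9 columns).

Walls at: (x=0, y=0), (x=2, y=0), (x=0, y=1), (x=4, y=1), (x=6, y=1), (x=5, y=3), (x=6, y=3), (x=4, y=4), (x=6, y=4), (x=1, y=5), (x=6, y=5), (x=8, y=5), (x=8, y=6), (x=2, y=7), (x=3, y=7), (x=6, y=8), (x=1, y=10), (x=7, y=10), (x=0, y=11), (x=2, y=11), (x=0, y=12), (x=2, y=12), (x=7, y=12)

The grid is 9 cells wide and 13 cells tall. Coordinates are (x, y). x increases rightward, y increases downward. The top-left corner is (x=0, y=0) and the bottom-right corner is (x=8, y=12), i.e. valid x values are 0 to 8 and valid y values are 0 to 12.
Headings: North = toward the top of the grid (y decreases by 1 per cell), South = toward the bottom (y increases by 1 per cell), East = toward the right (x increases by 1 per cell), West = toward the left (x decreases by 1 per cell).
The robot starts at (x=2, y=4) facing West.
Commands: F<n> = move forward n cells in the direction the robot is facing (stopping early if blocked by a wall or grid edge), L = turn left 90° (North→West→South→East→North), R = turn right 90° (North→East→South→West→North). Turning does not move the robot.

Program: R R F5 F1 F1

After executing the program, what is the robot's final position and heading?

Answer: Final position: (x=3, y=4), facing East

Derivation:
Start: (x=2, y=4), facing West
  R: turn right, now facing North
  R: turn right, now facing East
  F5: move forward 1/5 (blocked), now at (x=3, y=4)
  F1: move forward 0/1 (blocked), now at (x=3, y=4)
  F1: move forward 0/1 (blocked), now at (x=3, y=4)
Final: (x=3, y=4), facing East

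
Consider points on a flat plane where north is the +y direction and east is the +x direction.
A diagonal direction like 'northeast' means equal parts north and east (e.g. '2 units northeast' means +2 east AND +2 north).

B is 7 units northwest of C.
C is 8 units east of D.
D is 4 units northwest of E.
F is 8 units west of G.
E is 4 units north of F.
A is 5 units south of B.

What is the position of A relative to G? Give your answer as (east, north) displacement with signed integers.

Answer: A is at (east=-11, north=10) relative to G.

Derivation:
Place G at the origin (east=0, north=0).
  F is 8 units west of G: delta (east=-8, north=+0); F at (east=-8, north=0).
  E is 4 units north of F: delta (east=+0, north=+4); E at (east=-8, north=4).
  D is 4 units northwest of E: delta (east=-4, north=+4); D at (east=-12, north=8).
  C is 8 units east of D: delta (east=+8, north=+0); C at (east=-4, north=8).
  B is 7 units northwest of C: delta (east=-7, north=+7); B at (east=-11, north=15).
  A is 5 units south of B: delta (east=+0, north=-5); A at (east=-11, north=10).
Therefore A relative to G: (east=-11, north=10).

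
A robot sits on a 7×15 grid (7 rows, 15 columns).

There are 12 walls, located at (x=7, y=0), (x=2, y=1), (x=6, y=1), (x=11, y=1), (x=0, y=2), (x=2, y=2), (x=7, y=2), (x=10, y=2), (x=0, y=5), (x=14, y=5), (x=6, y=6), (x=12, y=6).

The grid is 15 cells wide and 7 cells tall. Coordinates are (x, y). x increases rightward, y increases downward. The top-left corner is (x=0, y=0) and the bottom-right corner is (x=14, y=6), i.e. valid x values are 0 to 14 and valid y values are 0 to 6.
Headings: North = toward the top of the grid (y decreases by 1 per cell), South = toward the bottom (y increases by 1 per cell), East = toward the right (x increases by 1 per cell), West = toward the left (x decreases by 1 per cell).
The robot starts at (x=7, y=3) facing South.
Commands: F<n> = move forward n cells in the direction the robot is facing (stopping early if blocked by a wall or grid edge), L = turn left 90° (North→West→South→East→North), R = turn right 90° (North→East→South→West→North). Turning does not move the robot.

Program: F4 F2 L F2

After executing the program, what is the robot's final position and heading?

Answer: Final position: (x=9, y=6), facing East

Derivation:
Start: (x=7, y=3), facing South
  F4: move forward 3/4 (blocked), now at (x=7, y=6)
  F2: move forward 0/2 (blocked), now at (x=7, y=6)
  L: turn left, now facing East
  F2: move forward 2, now at (x=9, y=6)
Final: (x=9, y=6), facing East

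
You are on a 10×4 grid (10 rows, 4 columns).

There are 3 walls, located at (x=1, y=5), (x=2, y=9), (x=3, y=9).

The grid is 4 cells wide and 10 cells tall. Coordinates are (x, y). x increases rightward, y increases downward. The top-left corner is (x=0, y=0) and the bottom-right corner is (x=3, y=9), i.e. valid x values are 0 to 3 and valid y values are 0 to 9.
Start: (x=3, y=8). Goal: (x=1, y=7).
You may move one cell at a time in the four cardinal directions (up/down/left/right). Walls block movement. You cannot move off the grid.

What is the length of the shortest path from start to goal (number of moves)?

Answer: Shortest path length: 3

Derivation:
BFS from (x=3, y=8) until reaching (x=1, y=7):
  Distance 0: (x=3, y=8)
  Distance 1: (x=3, y=7), (x=2, y=8)
  Distance 2: (x=3, y=6), (x=2, y=7), (x=1, y=8)
  Distance 3: (x=3, y=5), (x=2, y=6), (x=1, y=7), (x=0, y=8), (x=1, y=9)  <- goal reached here
One shortest path (3 moves): (x=3, y=8) -> (x=2, y=8) -> (x=1, y=8) -> (x=1, y=7)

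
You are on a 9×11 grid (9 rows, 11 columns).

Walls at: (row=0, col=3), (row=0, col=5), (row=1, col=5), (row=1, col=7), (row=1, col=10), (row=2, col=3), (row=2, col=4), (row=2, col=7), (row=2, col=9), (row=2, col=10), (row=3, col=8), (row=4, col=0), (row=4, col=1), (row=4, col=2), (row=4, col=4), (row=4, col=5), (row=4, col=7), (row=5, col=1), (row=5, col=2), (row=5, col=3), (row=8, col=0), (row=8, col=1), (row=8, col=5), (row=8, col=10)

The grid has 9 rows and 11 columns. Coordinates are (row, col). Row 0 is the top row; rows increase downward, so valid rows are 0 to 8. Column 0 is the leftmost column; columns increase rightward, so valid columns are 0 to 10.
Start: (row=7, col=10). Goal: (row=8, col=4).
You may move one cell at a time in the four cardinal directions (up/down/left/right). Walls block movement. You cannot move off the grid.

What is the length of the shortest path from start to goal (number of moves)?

BFS from (row=7, col=10) until reaching (row=8, col=4):
  Distance 0: (row=7, col=10)
  Distance 1: (row=6, col=10), (row=7, col=9)
  Distance 2: (row=5, col=10), (row=6, col=9), (row=7, col=8), (row=8, col=9)
  Distance 3: (row=4, col=10), (row=5, col=9), (row=6, col=8), (row=7, col=7), (row=8, col=8)
  Distance 4: (row=3, col=10), (row=4, col=9), (row=5, col=8), (row=6, col=7), (row=7, col=6), (row=8, col=7)
  Distance 5: (row=3, col=9), (row=4, col=8), (row=5, col=7), (row=6, col=6), (row=7, col=5), (row=8, col=6)
  Distance 6: (row=5, col=6), (row=6, col=5), (row=7, col=4)
  Distance 7: (row=4, col=6), (row=5, col=5), (row=6, col=4), (row=7, col=3), (row=8, col=4)  <- goal reached here
One shortest path (7 moves): (row=7, col=10) -> (row=7, col=9) -> (row=7, col=8) -> (row=7, col=7) -> (row=7, col=6) -> (row=7, col=5) -> (row=7, col=4) -> (row=8, col=4)

Answer: Shortest path length: 7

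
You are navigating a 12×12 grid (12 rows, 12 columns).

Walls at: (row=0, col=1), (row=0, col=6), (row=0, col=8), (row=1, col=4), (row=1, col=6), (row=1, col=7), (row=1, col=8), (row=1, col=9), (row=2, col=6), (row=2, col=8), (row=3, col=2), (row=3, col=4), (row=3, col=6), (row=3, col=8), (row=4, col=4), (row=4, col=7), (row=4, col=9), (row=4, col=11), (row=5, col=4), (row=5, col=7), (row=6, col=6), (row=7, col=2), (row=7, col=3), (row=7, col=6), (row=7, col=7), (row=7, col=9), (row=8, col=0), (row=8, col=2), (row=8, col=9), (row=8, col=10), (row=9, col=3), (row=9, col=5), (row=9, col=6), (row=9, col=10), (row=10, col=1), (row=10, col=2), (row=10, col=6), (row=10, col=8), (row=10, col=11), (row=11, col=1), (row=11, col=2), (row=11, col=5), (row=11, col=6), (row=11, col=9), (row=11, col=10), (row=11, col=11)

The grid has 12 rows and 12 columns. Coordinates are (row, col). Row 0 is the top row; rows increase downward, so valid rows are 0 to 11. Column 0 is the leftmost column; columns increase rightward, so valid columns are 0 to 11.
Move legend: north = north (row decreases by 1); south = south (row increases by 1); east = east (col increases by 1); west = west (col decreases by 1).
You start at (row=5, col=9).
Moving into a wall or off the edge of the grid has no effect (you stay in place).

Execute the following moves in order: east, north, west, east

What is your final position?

Start: (row=5, col=9)
  east (east): (row=5, col=9) -> (row=5, col=10)
  north (north): (row=5, col=10) -> (row=4, col=10)
  west (west): blocked, stay at (row=4, col=10)
  east (east): blocked, stay at (row=4, col=10)
Final: (row=4, col=10)

Answer: Final position: (row=4, col=10)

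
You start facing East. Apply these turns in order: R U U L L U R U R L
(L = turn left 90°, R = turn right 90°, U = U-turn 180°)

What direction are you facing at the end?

Start: East
  R (right (90° clockwise)) -> South
  U (U-turn (180°)) -> North
  U (U-turn (180°)) -> South
  L (left (90° counter-clockwise)) -> East
  L (left (90° counter-clockwise)) -> North
  U (U-turn (180°)) -> South
  R (right (90° clockwise)) -> West
  U (U-turn (180°)) -> East
  R (right (90° clockwise)) -> South
  L (left (90° counter-clockwise)) -> East
Final: East

Answer: Final heading: East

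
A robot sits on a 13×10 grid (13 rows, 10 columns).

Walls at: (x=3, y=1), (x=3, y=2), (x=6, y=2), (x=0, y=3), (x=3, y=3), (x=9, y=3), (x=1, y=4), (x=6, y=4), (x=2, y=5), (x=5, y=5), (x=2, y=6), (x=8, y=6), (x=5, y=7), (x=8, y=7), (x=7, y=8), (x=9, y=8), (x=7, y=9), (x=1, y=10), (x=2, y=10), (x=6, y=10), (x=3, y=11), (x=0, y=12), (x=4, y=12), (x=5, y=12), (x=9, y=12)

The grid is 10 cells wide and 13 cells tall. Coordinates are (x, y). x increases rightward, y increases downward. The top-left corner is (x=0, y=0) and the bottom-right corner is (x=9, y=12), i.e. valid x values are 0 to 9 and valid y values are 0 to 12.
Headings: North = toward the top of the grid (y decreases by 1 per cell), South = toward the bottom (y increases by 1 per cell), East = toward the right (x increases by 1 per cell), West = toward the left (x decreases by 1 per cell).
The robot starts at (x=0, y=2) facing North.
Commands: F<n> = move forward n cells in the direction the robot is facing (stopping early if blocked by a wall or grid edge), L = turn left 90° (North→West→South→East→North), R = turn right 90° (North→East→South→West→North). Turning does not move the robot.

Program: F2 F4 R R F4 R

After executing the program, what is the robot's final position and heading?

Start: (x=0, y=2), facing North
  F2: move forward 2, now at (x=0, y=0)
  F4: move forward 0/4 (blocked), now at (x=0, y=0)
  R: turn right, now facing East
  R: turn right, now facing South
  F4: move forward 2/4 (blocked), now at (x=0, y=2)
  R: turn right, now facing West
Final: (x=0, y=2), facing West

Answer: Final position: (x=0, y=2), facing West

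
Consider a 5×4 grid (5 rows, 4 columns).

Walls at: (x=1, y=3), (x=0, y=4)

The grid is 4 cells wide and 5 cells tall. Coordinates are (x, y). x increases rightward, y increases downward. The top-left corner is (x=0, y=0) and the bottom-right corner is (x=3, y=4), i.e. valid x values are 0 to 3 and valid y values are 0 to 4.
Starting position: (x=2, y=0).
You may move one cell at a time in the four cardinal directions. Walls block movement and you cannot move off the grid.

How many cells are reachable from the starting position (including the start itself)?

BFS flood-fill from (x=2, y=0):
  Distance 0: (x=2, y=0)
  Distance 1: (x=1, y=0), (x=3, y=0), (x=2, y=1)
  Distance 2: (x=0, y=0), (x=1, y=1), (x=3, y=1), (x=2, y=2)
  Distance 3: (x=0, y=1), (x=1, y=2), (x=3, y=2), (x=2, y=3)
  Distance 4: (x=0, y=2), (x=3, y=3), (x=2, y=4)
  Distance 5: (x=0, y=3), (x=1, y=4), (x=3, y=4)
Total reachable: 18 (grid has 18 open cells total)

Answer: Reachable cells: 18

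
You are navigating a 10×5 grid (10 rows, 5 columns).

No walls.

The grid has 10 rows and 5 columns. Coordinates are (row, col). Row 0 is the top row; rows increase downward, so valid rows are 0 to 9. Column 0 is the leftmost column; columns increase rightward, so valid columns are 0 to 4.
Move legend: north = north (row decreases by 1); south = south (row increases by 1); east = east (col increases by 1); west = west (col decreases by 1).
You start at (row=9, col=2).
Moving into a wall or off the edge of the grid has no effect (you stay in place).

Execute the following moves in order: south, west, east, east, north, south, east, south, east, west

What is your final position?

Answer: Final position: (row=9, col=3)

Derivation:
Start: (row=9, col=2)
  south (south): blocked, stay at (row=9, col=2)
  west (west): (row=9, col=2) -> (row=9, col=1)
  east (east): (row=9, col=1) -> (row=9, col=2)
  east (east): (row=9, col=2) -> (row=9, col=3)
  north (north): (row=9, col=3) -> (row=8, col=3)
  south (south): (row=8, col=3) -> (row=9, col=3)
  east (east): (row=9, col=3) -> (row=9, col=4)
  south (south): blocked, stay at (row=9, col=4)
  east (east): blocked, stay at (row=9, col=4)
  west (west): (row=9, col=4) -> (row=9, col=3)
Final: (row=9, col=3)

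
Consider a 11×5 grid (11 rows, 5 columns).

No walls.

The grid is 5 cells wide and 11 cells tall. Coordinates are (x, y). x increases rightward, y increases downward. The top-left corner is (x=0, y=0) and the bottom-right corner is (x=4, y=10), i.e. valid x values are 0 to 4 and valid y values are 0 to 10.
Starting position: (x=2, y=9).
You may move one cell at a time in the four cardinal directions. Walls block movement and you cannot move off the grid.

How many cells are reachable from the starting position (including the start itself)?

Answer: Reachable cells: 55

Derivation:
BFS flood-fill from (x=2, y=9):
  Distance 0: (x=2, y=9)
  Distance 1: (x=2, y=8), (x=1, y=9), (x=3, y=9), (x=2, y=10)
  Distance 2: (x=2, y=7), (x=1, y=8), (x=3, y=8), (x=0, y=9), (x=4, y=9), (x=1, y=10), (x=3, y=10)
  Distance 3: (x=2, y=6), (x=1, y=7), (x=3, y=7), (x=0, y=8), (x=4, y=8), (x=0, y=10), (x=4, y=10)
  Distance 4: (x=2, y=5), (x=1, y=6), (x=3, y=6), (x=0, y=7), (x=4, y=7)
  Distance 5: (x=2, y=4), (x=1, y=5), (x=3, y=5), (x=0, y=6), (x=4, y=6)
  Distance 6: (x=2, y=3), (x=1, y=4), (x=3, y=4), (x=0, y=5), (x=4, y=5)
  Distance 7: (x=2, y=2), (x=1, y=3), (x=3, y=3), (x=0, y=4), (x=4, y=4)
  Distance 8: (x=2, y=1), (x=1, y=2), (x=3, y=2), (x=0, y=3), (x=4, y=3)
  Distance 9: (x=2, y=0), (x=1, y=1), (x=3, y=1), (x=0, y=2), (x=4, y=2)
  Distance 10: (x=1, y=0), (x=3, y=0), (x=0, y=1), (x=4, y=1)
  Distance 11: (x=0, y=0), (x=4, y=0)
Total reachable: 55 (grid has 55 open cells total)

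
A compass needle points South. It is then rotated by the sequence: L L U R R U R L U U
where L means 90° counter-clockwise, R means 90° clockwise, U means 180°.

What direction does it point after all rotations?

Start: South
  L (left (90° counter-clockwise)) -> East
  L (left (90° counter-clockwise)) -> North
  U (U-turn (180°)) -> South
  R (right (90° clockwise)) -> West
  R (right (90° clockwise)) -> North
  U (U-turn (180°)) -> South
  R (right (90° clockwise)) -> West
  L (left (90° counter-clockwise)) -> South
  U (U-turn (180°)) -> North
  U (U-turn (180°)) -> South
Final: South

Answer: Final heading: South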